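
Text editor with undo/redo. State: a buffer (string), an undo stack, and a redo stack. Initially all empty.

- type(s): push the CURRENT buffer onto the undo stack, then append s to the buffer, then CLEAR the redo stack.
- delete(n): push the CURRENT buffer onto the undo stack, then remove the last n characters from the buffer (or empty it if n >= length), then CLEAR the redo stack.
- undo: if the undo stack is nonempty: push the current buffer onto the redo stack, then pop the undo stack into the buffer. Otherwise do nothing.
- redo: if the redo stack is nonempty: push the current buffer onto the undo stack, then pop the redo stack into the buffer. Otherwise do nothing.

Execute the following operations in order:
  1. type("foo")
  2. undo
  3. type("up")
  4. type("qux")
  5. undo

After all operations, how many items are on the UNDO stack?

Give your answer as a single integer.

After op 1 (type): buf='foo' undo_depth=1 redo_depth=0
After op 2 (undo): buf='(empty)' undo_depth=0 redo_depth=1
After op 3 (type): buf='up' undo_depth=1 redo_depth=0
After op 4 (type): buf='upqux' undo_depth=2 redo_depth=0
After op 5 (undo): buf='up' undo_depth=1 redo_depth=1

Answer: 1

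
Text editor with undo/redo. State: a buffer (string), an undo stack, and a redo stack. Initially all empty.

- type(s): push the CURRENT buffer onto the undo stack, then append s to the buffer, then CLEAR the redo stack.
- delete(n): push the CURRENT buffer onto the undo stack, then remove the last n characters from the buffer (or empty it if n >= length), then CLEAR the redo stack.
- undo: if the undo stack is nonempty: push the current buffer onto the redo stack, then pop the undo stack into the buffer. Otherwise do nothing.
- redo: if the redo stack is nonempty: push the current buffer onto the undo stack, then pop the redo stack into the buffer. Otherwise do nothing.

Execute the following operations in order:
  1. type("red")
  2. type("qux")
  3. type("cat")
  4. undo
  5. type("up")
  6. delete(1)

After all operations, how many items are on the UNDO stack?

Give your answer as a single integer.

After op 1 (type): buf='red' undo_depth=1 redo_depth=0
After op 2 (type): buf='redqux' undo_depth=2 redo_depth=0
After op 3 (type): buf='redquxcat' undo_depth=3 redo_depth=0
After op 4 (undo): buf='redqux' undo_depth=2 redo_depth=1
After op 5 (type): buf='redquxup' undo_depth=3 redo_depth=0
After op 6 (delete): buf='redquxu' undo_depth=4 redo_depth=0

Answer: 4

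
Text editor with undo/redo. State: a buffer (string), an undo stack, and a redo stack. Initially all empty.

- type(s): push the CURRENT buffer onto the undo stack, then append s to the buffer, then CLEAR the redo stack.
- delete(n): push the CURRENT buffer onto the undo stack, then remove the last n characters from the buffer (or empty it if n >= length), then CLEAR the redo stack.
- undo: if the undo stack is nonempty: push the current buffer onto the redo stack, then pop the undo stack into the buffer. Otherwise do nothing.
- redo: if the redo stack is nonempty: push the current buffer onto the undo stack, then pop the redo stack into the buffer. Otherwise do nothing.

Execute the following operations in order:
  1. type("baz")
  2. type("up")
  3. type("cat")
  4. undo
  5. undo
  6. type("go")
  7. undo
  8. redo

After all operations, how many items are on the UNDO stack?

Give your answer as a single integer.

After op 1 (type): buf='baz' undo_depth=1 redo_depth=0
After op 2 (type): buf='bazup' undo_depth=2 redo_depth=0
After op 3 (type): buf='bazupcat' undo_depth=3 redo_depth=0
After op 4 (undo): buf='bazup' undo_depth=2 redo_depth=1
After op 5 (undo): buf='baz' undo_depth=1 redo_depth=2
After op 6 (type): buf='bazgo' undo_depth=2 redo_depth=0
After op 7 (undo): buf='baz' undo_depth=1 redo_depth=1
After op 8 (redo): buf='bazgo' undo_depth=2 redo_depth=0

Answer: 2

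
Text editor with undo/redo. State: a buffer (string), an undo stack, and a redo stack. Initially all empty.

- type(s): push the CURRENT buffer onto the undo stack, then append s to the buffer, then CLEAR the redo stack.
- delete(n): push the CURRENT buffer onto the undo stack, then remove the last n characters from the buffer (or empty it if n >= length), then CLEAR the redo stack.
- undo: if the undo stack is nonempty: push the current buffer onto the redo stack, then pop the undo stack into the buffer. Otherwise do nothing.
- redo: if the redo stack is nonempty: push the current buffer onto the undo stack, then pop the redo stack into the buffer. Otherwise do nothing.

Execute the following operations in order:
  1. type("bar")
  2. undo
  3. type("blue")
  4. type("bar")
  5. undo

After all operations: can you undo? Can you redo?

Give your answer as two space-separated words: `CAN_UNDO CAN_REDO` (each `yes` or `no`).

After op 1 (type): buf='bar' undo_depth=1 redo_depth=0
After op 2 (undo): buf='(empty)' undo_depth=0 redo_depth=1
After op 3 (type): buf='blue' undo_depth=1 redo_depth=0
After op 4 (type): buf='bluebar' undo_depth=2 redo_depth=0
After op 5 (undo): buf='blue' undo_depth=1 redo_depth=1

Answer: yes yes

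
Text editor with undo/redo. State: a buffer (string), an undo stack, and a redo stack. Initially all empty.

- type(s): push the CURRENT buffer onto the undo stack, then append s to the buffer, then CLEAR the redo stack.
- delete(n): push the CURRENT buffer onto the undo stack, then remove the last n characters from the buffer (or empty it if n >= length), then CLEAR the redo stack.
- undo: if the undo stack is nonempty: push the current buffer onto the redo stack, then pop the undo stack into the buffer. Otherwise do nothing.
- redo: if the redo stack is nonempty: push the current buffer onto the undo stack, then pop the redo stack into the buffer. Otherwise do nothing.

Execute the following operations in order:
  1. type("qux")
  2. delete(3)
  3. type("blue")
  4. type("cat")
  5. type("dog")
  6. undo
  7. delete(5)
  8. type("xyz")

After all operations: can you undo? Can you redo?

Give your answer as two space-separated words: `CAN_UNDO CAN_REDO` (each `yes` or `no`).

Answer: yes no

Derivation:
After op 1 (type): buf='qux' undo_depth=1 redo_depth=0
After op 2 (delete): buf='(empty)' undo_depth=2 redo_depth=0
After op 3 (type): buf='blue' undo_depth=3 redo_depth=0
After op 4 (type): buf='bluecat' undo_depth=4 redo_depth=0
After op 5 (type): buf='bluecatdog' undo_depth=5 redo_depth=0
After op 6 (undo): buf='bluecat' undo_depth=4 redo_depth=1
After op 7 (delete): buf='bl' undo_depth=5 redo_depth=0
After op 8 (type): buf='blxyz' undo_depth=6 redo_depth=0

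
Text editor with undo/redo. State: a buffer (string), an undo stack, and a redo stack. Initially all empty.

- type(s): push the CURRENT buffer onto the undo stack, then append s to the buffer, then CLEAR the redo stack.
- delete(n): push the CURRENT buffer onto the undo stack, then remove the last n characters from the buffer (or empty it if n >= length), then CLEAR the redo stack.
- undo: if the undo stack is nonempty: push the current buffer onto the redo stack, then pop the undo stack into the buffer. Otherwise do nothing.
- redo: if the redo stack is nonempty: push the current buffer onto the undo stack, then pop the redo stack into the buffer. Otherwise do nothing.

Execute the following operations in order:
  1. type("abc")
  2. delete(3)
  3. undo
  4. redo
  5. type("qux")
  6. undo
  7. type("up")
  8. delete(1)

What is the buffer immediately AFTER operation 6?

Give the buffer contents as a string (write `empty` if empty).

After op 1 (type): buf='abc' undo_depth=1 redo_depth=0
After op 2 (delete): buf='(empty)' undo_depth=2 redo_depth=0
After op 3 (undo): buf='abc' undo_depth=1 redo_depth=1
After op 4 (redo): buf='(empty)' undo_depth=2 redo_depth=0
After op 5 (type): buf='qux' undo_depth=3 redo_depth=0
After op 6 (undo): buf='(empty)' undo_depth=2 redo_depth=1

Answer: empty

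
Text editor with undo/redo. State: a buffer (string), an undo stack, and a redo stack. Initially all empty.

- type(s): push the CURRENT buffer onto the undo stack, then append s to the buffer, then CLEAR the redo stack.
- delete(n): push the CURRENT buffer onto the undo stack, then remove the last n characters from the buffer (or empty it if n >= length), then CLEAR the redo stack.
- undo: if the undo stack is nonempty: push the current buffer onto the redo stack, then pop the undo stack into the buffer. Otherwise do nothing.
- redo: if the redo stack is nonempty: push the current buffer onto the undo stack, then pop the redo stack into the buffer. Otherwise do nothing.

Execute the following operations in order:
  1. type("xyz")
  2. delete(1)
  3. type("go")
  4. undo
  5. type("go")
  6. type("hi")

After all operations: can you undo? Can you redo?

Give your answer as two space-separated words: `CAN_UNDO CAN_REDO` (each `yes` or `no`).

Answer: yes no

Derivation:
After op 1 (type): buf='xyz' undo_depth=1 redo_depth=0
After op 2 (delete): buf='xy' undo_depth=2 redo_depth=0
After op 3 (type): buf='xygo' undo_depth=3 redo_depth=0
After op 4 (undo): buf='xy' undo_depth=2 redo_depth=1
After op 5 (type): buf='xygo' undo_depth=3 redo_depth=0
After op 6 (type): buf='xygohi' undo_depth=4 redo_depth=0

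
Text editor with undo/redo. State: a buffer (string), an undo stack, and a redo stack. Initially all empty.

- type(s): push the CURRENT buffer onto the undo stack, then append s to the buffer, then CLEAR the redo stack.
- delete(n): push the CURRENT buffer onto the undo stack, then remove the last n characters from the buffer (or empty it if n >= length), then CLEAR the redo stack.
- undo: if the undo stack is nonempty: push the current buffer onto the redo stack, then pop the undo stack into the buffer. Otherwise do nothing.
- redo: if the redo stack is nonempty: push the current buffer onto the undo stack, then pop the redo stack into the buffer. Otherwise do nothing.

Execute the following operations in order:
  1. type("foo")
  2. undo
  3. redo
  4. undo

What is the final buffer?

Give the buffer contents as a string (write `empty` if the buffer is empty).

After op 1 (type): buf='foo' undo_depth=1 redo_depth=0
After op 2 (undo): buf='(empty)' undo_depth=0 redo_depth=1
After op 3 (redo): buf='foo' undo_depth=1 redo_depth=0
After op 4 (undo): buf='(empty)' undo_depth=0 redo_depth=1

Answer: empty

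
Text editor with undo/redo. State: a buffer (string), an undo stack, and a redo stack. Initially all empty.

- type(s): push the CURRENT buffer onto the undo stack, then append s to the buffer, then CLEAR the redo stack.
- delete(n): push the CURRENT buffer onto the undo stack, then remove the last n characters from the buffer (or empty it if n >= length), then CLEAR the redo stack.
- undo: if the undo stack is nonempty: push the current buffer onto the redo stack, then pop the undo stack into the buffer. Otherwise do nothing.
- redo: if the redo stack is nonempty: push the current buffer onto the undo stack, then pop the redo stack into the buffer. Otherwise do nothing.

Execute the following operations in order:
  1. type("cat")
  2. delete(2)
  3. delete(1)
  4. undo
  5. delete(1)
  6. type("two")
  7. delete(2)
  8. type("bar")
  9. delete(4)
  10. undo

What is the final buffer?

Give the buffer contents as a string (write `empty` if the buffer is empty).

After op 1 (type): buf='cat' undo_depth=1 redo_depth=0
After op 2 (delete): buf='c' undo_depth=2 redo_depth=0
After op 3 (delete): buf='(empty)' undo_depth=3 redo_depth=0
After op 4 (undo): buf='c' undo_depth=2 redo_depth=1
After op 5 (delete): buf='(empty)' undo_depth=3 redo_depth=0
After op 6 (type): buf='two' undo_depth=4 redo_depth=0
After op 7 (delete): buf='t' undo_depth=5 redo_depth=0
After op 8 (type): buf='tbar' undo_depth=6 redo_depth=0
After op 9 (delete): buf='(empty)' undo_depth=7 redo_depth=0
After op 10 (undo): buf='tbar' undo_depth=6 redo_depth=1

Answer: tbar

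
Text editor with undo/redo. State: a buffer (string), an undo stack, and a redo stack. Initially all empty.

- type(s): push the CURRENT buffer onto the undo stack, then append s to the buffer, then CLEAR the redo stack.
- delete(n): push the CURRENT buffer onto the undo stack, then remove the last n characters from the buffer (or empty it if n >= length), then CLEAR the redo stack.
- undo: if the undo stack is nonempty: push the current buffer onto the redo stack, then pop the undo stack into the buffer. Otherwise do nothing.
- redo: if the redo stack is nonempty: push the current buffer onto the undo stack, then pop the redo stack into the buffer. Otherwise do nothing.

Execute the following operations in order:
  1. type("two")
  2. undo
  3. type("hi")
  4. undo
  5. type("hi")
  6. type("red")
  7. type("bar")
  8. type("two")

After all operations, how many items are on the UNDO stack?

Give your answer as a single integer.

Answer: 4

Derivation:
After op 1 (type): buf='two' undo_depth=1 redo_depth=0
After op 2 (undo): buf='(empty)' undo_depth=0 redo_depth=1
After op 3 (type): buf='hi' undo_depth=1 redo_depth=0
After op 4 (undo): buf='(empty)' undo_depth=0 redo_depth=1
After op 5 (type): buf='hi' undo_depth=1 redo_depth=0
After op 6 (type): buf='hired' undo_depth=2 redo_depth=0
After op 7 (type): buf='hiredbar' undo_depth=3 redo_depth=0
After op 8 (type): buf='hiredbartwo' undo_depth=4 redo_depth=0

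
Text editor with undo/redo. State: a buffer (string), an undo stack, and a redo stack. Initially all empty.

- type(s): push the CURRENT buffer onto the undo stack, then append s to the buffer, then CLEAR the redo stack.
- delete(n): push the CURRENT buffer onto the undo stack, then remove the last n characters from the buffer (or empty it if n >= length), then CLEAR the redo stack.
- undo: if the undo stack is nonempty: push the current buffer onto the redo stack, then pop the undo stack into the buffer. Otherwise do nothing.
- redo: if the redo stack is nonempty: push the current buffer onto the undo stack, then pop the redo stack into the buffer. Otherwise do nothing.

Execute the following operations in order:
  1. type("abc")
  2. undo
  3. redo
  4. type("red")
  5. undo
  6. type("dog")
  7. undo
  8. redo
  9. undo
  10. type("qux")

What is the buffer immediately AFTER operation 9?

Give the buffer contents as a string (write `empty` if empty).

After op 1 (type): buf='abc' undo_depth=1 redo_depth=0
After op 2 (undo): buf='(empty)' undo_depth=0 redo_depth=1
After op 3 (redo): buf='abc' undo_depth=1 redo_depth=0
After op 4 (type): buf='abcred' undo_depth=2 redo_depth=0
After op 5 (undo): buf='abc' undo_depth=1 redo_depth=1
After op 6 (type): buf='abcdog' undo_depth=2 redo_depth=0
After op 7 (undo): buf='abc' undo_depth=1 redo_depth=1
After op 8 (redo): buf='abcdog' undo_depth=2 redo_depth=0
After op 9 (undo): buf='abc' undo_depth=1 redo_depth=1

Answer: abc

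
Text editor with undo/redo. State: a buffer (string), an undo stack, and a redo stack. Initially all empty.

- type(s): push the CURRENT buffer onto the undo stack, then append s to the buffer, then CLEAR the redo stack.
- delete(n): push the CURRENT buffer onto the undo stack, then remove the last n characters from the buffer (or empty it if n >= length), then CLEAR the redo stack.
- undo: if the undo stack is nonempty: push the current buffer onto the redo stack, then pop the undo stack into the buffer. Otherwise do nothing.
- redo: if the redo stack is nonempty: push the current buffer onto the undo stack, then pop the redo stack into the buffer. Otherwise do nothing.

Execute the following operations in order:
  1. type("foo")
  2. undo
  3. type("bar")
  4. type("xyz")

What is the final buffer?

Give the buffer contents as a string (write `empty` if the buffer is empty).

Answer: barxyz

Derivation:
After op 1 (type): buf='foo' undo_depth=1 redo_depth=0
After op 2 (undo): buf='(empty)' undo_depth=0 redo_depth=1
After op 3 (type): buf='bar' undo_depth=1 redo_depth=0
After op 4 (type): buf='barxyz' undo_depth=2 redo_depth=0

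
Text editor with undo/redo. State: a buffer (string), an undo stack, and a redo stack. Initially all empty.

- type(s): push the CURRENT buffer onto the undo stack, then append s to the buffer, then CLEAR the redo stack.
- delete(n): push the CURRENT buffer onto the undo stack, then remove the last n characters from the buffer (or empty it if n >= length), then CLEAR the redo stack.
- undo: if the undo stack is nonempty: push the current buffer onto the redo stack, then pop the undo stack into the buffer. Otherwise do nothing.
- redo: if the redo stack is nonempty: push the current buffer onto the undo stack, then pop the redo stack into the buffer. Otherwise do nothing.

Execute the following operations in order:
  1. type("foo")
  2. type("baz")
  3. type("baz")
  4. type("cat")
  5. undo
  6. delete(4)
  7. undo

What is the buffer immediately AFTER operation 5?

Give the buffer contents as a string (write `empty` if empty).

After op 1 (type): buf='foo' undo_depth=1 redo_depth=0
After op 2 (type): buf='foobaz' undo_depth=2 redo_depth=0
After op 3 (type): buf='foobazbaz' undo_depth=3 redo_depth=0
After op 4 (type): buf='foobazbazcat' undo_depth=4 redo_depth=0
After op 5 (undo): buf='foobazbaz' undo_depth=3 redo_depth=1

Answer: foobazbaz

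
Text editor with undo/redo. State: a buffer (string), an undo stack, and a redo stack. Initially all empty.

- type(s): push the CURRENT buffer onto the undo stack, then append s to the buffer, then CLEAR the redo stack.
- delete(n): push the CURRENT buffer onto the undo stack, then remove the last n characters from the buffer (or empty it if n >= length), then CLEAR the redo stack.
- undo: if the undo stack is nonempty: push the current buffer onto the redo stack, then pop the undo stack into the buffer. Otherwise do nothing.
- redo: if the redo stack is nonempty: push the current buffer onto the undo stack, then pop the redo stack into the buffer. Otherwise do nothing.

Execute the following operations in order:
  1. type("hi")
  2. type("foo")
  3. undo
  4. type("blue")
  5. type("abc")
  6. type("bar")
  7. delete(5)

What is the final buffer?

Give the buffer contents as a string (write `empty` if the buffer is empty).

After op 1 (type): buf='hi' undo_depth=1 redo_depth=0
After op 2 (type): buf='hifoo' undo_depth=2 redo_depth=0
After op 3 (undo): buf='hi' undo_depth=1 redo_depth=1
After op 4 (type): buf='hiblue' undo_depth=2 redo_depth=0
After op 5 (type): buf='hiblueabc' undo_depth=3 redo_depth=0
After op 6 (type): buf='hiblueabcbar' undo_depth=4 redo_depth=0
After op 7 (delete): buf='hibluea' undo_depth=5 redo_depth=0

Answer: hibluea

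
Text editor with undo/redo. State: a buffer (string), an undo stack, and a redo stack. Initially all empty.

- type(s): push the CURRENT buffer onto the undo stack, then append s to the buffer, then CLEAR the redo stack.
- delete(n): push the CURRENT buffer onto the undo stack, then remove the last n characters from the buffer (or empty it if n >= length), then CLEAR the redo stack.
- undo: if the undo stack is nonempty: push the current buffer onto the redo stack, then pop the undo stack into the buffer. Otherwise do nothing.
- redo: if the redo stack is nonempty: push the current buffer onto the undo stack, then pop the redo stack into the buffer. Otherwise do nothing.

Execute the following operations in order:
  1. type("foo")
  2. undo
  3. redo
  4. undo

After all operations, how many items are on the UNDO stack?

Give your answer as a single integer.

Answer: 0

Derivation:
After op 1 (type): buf='foo' undo_depth=1 redo_depth=0
After op 2 (undo): buf='(empty)' undo_depth=0 redo_depth=1
After op 3 (redo): buf='foo' undo_depth=1 redo_depth=0
After op 4 (undo): buf='(empty)' undo_depth=0 redo_depth=1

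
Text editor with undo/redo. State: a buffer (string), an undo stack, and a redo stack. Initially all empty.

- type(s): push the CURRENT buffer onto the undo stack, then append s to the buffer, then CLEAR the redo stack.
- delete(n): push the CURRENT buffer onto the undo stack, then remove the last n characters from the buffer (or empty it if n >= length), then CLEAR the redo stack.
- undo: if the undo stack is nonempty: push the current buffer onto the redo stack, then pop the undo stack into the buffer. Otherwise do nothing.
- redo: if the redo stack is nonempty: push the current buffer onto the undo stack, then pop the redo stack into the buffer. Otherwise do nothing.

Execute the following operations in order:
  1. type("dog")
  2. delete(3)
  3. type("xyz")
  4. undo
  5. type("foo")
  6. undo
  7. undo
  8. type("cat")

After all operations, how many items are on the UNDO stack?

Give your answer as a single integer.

After op 1 (type): buf='dog' undo_depth=1 redo_depth=0
After op 2 (delete): buf='(empty)' undo_depth=2 redo_depth=0
After op 3 (type): buf='xyz' undo_depth=3 redo_depth=0
After op 4 (undo): buf='(empty)' undo_depth=2 redo_depth=1
After op 5 (type): buf='foo' undo_depth=3 redo_depth=0
After op 6 (undo): buf='(empty)' undo_depth=2 redo_depth=1
After op 7 (undo): buf='dog' undo_depth=1 redo_depth=2
After op 8 (type): buf='dogcat' undo_depth=2 redo_depth=0

Answer: 2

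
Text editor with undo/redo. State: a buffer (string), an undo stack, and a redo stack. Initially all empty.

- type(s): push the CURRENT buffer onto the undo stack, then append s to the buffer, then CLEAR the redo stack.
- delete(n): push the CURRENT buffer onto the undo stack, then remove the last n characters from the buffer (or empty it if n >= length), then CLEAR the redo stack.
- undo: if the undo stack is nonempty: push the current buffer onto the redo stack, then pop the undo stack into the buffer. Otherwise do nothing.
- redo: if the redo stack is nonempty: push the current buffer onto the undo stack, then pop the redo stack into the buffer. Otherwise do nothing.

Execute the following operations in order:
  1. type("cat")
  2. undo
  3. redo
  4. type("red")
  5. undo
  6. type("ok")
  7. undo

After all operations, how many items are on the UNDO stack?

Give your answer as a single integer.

After op 1 (type): buf='cat' undo_depth=1 redo_depth=0
After op 2 (undo): buf='(empty)' undo_depth=0 redo_depth=1
After op 3 (redo): buf='cat' undo_depth=1 redo_depth=0
After op 4 (type): buf='catred' undo_depth=2 redo_depth=0
After op 5 (undo): buf='cat' undo_depth=1 redo_depth=1
After op 6 (type): buf='catok' undo_depth=2 redo_depth=0
After op 7 (undo): buf='cat' undo_depth=1 redo_depth=1

Answer: 1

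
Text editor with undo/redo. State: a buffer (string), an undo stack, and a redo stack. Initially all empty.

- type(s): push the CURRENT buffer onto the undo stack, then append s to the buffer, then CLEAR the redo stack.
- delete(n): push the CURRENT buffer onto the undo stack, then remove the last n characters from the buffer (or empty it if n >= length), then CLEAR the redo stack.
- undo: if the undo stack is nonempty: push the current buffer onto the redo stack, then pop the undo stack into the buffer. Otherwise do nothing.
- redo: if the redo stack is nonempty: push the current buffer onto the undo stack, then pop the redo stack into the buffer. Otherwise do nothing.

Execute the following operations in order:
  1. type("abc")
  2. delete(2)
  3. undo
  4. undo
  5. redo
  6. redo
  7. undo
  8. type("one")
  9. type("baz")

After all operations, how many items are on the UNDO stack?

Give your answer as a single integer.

Answer: 3

Derivation:
After op 1 (type): buf='abc' undo_depth=1 redo_depth=0
After op 2 (delete): buf='a' undo_depth=2 redo_depth=0
After op 3 (undo): buf='abc' undo_depth=1 redo_depth=1
After op 4 (undo): buf='(empty)' undo_depth=0 redo_depth=2
After op 5 (redo): buf='abc' undo_depth=1 redo_depth=1
After op 6 (redo): buf='a' undo_depth=2 redo_depth=0
After op 7 (undo): buf='abc' undo_depth=1 redo_depth=1
After op 8 (type): buf='abcone' undo_depth=2 redo_depth=0
After op 9 (type): buf='abconebaz' undo_depth=3 redo_depth=0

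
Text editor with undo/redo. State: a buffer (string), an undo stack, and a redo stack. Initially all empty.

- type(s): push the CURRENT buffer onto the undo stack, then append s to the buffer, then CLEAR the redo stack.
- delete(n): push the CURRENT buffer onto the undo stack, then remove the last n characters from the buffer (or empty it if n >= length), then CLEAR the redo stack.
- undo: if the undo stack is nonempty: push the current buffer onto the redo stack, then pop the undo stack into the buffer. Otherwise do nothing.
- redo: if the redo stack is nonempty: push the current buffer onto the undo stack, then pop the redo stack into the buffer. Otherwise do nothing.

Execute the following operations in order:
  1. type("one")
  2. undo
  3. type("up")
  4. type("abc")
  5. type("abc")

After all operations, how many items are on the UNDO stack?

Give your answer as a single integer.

Answer: 3

Derivation:
After op 1 (type): buf='one' undo_depth=1 redo_depth=0
After op 2 (undo): buf='(empty)' undo_depth=0 redo_depth=1
After op 3 (type): buf='up' undo_depth=1 redo_depth=0
After op 4 (type): buf='upabc' undo_depth=2 redo_depth=0
After op 5 (type): buf='upabcabc' undo_depth=3 redo_depth=0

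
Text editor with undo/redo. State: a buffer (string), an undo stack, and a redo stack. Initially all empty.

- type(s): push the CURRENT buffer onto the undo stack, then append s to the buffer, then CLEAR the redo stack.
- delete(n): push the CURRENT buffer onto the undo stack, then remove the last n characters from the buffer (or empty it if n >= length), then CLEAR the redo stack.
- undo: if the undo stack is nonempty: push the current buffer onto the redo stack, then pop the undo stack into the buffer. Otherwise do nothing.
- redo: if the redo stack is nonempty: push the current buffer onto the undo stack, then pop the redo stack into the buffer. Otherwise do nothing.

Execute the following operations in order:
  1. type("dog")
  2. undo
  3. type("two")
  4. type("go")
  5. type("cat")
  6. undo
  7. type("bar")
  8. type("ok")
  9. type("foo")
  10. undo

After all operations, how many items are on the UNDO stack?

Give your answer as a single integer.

Answer: 4

Derivation:
After op 1 (type): buf='dog' undo_depth=1 redo_depth=0
After op 2 (undo): buf='(empty)' undo_depth=0 redo_depth=1
After op 3 (type): buf='two' undo_depth=1 redo_depth=0
After op 4 (type): buf='twogo' undo_depth=2 redo_depth=0
After op 5 (type): buf='twogocat' undo_depth=3 redo_depth=0
After op 6 (undo): buf='twogo' undo_depth=2 redo_depth=1
After op 7 (type): buf='twogobar' undo_depth=3 redo_depth=0
After op 8 (type): buf='twogobarok' undo_depth=4 redo_depth=0
After op 9 (type): buf='twogobarokfoo' undo_depth=5 redo_depth=0
After op 10 (undo): buf='twogobarok' undo_depth=4 redo_depth=1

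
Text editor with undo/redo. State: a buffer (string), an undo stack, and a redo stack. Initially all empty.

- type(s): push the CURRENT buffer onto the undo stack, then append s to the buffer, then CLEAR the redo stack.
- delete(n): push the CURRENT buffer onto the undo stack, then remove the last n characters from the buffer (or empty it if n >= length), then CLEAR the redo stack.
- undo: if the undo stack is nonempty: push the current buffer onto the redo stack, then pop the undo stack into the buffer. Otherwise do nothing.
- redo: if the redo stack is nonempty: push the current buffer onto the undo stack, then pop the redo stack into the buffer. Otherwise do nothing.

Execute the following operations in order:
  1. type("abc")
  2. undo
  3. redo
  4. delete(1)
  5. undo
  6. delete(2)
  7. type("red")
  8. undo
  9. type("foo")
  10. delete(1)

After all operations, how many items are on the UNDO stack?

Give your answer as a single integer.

Answer: 4

Derivation:
After op 1 (type): buf='abc' undo_depth=1 redo_depth=0
After op 2 (undo): buf='(empty)' undo_depth=0 redo_depth=1
After op 3 (redo): buf='abc' undo_depth=1 redo_depth=0
After op 4 (delete): buf='ab' undo_depth=2 redo_depth=0
After op 5 (undo): buf='abc' undo_depth=1 redo_depth=1
After op 6 (delete): buf='a' undo_depth=2 redo_depth=0
After op 7 (type): buf='ared' undo_depth=3 redo_depth=0
After op 8 (undo): buf='a' undo_depth=2 redo_depth=1
After op 9 (type): buf='afoo' undo_depth=3 redo_depth=0
After op 10 (delete): buf='afo' undo_depth=4 redo_depth=0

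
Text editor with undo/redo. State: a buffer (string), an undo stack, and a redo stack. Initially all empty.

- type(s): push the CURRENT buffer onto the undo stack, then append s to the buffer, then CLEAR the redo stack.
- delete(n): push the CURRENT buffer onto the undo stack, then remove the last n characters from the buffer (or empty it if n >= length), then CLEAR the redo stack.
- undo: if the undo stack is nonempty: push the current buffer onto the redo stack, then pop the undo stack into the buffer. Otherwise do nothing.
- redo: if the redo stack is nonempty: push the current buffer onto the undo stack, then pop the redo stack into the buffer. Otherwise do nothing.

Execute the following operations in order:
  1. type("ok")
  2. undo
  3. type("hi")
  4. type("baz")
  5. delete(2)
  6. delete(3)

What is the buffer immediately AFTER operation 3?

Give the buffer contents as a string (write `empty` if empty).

After op 1 (type): buf='ok' undo_depth=1 redo_depth=0
After op 2 (undo): buf='(empty)' undo_depth=0 redo_depth=1
After op 3 (type): buf='hi' undo_depth=1 redo_depth=0

Answer: hi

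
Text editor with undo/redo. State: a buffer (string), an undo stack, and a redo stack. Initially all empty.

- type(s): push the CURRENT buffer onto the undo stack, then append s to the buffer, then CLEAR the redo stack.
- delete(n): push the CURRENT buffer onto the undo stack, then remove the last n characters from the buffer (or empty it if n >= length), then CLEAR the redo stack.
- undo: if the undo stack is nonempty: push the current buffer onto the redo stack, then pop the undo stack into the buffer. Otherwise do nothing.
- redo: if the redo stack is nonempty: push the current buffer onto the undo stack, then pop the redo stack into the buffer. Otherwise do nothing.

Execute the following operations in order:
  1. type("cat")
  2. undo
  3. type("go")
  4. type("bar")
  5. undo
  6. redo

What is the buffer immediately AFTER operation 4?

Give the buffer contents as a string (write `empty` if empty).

After op 1 (type): buf='cat' undo_depth=1 redo_depth=0
After op 2 (undo): buf='(empty)' undo_depth=0 redo_depth=1
After op 3 (type): buf='go' undo_depth=1 redo_depth=0
After op 4 (type): buf='gobar' undo_depth=2 redo_depth=0

Answer: gobar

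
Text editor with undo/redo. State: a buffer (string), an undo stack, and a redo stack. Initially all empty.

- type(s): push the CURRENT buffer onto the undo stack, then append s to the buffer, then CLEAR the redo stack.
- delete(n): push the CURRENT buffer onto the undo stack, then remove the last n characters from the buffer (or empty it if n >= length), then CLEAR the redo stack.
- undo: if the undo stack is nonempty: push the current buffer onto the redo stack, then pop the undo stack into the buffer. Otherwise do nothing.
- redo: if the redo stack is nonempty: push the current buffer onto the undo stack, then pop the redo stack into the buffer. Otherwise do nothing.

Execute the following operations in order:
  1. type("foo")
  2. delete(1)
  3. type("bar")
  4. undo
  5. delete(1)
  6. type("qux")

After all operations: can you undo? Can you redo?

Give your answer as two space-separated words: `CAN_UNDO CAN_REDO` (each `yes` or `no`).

After op 1 (type): buf='foo' undo_depth=1 redo_depth=0
After op 2 (delete): buf='fo' undo_depth=2 redo_depth=0
After op 3 (type): buf='fobar' undo_depth=3 redo_depth=0
After op 4 (undo): buf='fo' undo_depth=2 redo_depth=1
After op 5 (delete): buf='f' undo_depth=3 redo_depth=0
After op 6 (type): buf='fqux' undo_depth=4 redo_depth=0

Answer: yes no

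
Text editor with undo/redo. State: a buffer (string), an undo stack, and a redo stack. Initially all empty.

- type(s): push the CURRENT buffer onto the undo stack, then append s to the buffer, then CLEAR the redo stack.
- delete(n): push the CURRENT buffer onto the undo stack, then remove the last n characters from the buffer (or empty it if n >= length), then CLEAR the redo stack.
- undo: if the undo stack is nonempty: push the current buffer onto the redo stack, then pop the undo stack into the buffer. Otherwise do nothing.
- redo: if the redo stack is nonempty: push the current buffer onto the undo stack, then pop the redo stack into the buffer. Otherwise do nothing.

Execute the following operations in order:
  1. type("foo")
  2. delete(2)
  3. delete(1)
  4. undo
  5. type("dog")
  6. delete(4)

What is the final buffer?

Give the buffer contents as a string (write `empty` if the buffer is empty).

Answer: empty

Derivation:
After op 1 (type): buf='foo' undo_depth=1 redo_depth=0
After op 2 (delete): buf='f' undo_depth=2 redo_depth=0
After op 3 (delete): buf='(empty)' undo_depth=3 redo_depth=0
After op 4 (undo): buf='f' undo_depth=2 redo_depth=1
After op 5 (type): buf='fdog' undo_depth=3 redo_depth=0
After op 6 (delete): buf='(empty)' undo_depth=4 redo_depth=0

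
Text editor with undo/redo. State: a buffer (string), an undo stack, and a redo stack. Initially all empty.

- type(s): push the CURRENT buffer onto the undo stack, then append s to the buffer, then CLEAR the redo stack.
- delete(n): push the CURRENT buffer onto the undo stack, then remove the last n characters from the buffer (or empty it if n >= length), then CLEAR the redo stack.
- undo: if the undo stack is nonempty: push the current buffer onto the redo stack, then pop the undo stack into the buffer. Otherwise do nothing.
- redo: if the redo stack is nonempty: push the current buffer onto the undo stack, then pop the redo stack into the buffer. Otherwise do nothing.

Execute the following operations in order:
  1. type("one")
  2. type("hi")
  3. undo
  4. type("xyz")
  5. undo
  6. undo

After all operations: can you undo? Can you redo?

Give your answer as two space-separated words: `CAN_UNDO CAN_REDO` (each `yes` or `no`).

After op 1 (type): buf='one' undo_depth=1 redo_depth=0
After op 2 (type): buf='onehi' undo_depth=2 redo_depth=0
After op 3 (undo): buf='one' undo_depth=1 redo_depth=1
After op 4 (type): buf='onexyz' undo_depth=2 redo_depth=0
After op 5 (undo): buf='one' undo_depth=1 redo_depth=1
After op 6 (undo): buf='(empty)' undo_depth=0 redo_depth=2

Answer: no yes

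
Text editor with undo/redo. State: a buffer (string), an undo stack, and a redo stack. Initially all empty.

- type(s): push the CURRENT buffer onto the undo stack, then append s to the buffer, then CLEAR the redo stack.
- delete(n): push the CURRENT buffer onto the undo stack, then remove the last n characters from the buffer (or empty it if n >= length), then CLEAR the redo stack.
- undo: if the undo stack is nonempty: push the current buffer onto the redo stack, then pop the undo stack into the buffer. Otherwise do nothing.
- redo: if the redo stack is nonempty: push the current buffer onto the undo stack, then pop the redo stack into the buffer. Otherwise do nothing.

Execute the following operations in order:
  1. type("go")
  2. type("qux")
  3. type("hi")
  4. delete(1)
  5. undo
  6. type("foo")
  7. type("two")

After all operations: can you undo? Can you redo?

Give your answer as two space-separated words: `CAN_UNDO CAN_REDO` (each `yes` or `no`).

After op 1 (type): buf='go' undo_depth=1 redo_depth=0
After op 2 (type): buf='goqux' undo_depth=2 redo_depth=0
After op 3 (type): buf='goquxhi' undo_depth=3 redo_depth=0
After op 4 (delete): buf='goquxh' undo_depth=4 redo_depth=0
After op 5 (undo): buf='goquxhi' undo_depth=3 redo_depth=1
After op 6 (type): buf='goquxhifoo' undo_depth=4 redo_depth=0
After op 7 (type): buf='goquxhifootwo' undo_depth=5 redo_depth=0

Answer: yes no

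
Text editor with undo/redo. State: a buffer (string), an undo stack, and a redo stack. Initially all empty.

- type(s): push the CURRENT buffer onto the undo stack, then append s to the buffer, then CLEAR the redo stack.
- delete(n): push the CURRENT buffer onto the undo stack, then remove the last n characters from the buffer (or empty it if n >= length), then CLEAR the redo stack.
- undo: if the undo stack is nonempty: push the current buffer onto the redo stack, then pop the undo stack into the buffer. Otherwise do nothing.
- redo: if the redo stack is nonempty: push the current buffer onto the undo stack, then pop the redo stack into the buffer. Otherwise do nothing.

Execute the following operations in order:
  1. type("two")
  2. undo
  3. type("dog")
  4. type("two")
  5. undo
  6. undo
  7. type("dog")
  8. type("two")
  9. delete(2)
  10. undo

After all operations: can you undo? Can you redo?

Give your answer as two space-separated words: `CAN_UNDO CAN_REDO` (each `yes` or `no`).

Answer: yes yes

Derivation:
After op 1 (type): buf='two' undo_depth=1 redo_depth=0
After op 2 (undo): buf='(empty)' undo_depth=0 redo_depth=1
After op 3 (type): buf='dog' undo_depth=1 redo_depth=0
After op 4 (type): buf='dogtwo' undo_depth=2 redo_depth=0
After op 5 (undo): buf='dog' undo_depth=1 redo_depth=1
After op 6 (undo): buf='(empty)' undo_depth=0 redo_depth=2
After op 7 (type): buf='dog' undo_depth=1 redo_depth=0
After op 8 (type): buf='dogtwo' undo_depth=2 redo_depth=0
After op 9 (delete): buf='dogt' undo_depth=3 redo_depth=0
After op 10 (undo): buf='dogtwo' undo_depth=2 redo_depth=1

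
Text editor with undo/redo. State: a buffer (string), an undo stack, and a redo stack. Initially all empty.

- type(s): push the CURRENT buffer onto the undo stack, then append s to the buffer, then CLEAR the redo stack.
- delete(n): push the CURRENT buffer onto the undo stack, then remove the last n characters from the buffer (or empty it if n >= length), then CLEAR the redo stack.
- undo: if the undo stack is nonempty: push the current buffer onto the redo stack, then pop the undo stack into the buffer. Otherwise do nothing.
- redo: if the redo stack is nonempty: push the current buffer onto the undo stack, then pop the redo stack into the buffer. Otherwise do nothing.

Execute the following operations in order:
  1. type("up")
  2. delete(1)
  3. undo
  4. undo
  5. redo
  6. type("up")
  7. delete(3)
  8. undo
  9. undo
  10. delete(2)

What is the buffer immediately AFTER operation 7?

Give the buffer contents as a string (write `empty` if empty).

After op 1 (type): buf='up' undo_depth=1 redo_depth=0
After op 2 (delete): buf='u' undo_depth=2 redo_depth=0
After op 3 (undo): buf='up' undo_depth=1 redo_depth=1
After op 4 (undo): buf='(empty)' undo_depth=0 redo_depth=2
After op 5 (redo): buf='up' undo_depth=1 redo_depth=1
After op 6 (type): buf='upup' undo_depth=2 redo_depth=0
After op 7 (delete): buf='u' undo_depth=3 redo_depth=0

Answer: u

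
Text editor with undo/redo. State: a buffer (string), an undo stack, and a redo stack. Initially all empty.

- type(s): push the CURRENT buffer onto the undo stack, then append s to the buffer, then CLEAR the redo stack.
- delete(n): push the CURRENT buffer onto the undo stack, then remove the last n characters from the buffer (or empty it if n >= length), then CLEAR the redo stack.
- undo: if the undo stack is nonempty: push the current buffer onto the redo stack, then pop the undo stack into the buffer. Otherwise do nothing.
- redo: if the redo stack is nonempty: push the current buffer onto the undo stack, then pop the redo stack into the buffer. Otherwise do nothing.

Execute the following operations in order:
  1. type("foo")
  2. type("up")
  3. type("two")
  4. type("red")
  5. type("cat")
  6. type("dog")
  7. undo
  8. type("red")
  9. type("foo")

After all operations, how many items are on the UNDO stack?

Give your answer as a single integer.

After op 1 (type): buf='foo' undo_depth=1 redo_depth=0
After op 2 (type): buf='fooup' undo_depth=2 redo_depth=0
After op 3 (type): buf='foouptwo' undo_depth=3 redo_depth=0
After op 4 (type): buf='foouptwored' undo_depth=4 redo_depth=0
After op 5 (type): buf='foouptworedcat' undo_depth=5 redo_depth=0
After op 6 (type): buf='foouptworedcatdog' undo_depth=6 redo_depth=0
After op 7 (undo): buf='foouptworedcat' undo_depth=5 redo_depth=1
After op 8 (type): buf='foouptworedcatred' undo_depth=6 redo_depth=0
After op 9 (type): buf='foouptworedcatredfoo' undo_depth=7 redo_depth=0

Answer: 7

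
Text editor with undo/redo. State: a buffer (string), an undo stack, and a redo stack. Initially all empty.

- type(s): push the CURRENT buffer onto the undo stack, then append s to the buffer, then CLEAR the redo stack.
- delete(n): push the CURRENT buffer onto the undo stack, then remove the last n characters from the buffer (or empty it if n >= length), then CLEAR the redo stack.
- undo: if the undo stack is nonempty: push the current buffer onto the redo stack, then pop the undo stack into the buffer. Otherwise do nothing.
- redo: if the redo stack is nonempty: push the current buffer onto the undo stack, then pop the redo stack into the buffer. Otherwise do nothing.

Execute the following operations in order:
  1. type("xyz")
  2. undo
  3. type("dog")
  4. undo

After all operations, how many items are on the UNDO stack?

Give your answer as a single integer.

Answer: 0

Derivation:
After op 1 (type): buf='xyz' undo_depth=1 redo_depth=0
After op 2 (undo): buf='(empty)' undo_depth=0 redo_depth=1
After op 3 (type): buf='dog' undo_depth=1 redo_depth=0
After op 4 (undo): buf='(empty)' undo_depth=0 redo_depth=1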